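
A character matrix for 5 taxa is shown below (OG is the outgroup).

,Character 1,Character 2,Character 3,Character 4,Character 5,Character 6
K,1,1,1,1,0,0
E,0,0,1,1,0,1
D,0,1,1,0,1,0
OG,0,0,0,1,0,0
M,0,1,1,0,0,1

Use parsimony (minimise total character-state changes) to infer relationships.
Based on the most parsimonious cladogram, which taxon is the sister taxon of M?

Character polarity is set by the outgroup: the derived state is whichever differs from the outgroup's state, so for Character 4 the derived state is '0', and for the remaining characters it is '1'.
Character 1 (derived state '1') is unique to K (autapomorphy; uninformative for grouping).
Only D, K, and M show the derived state '1' for Character 2, supporting them as a clade.
All ingroup taxa share the derived state '1' for Character 3; it defines the ingroup but does not resolve relationships within it.
Only D and M show the derived state '0' for Character 4, supporting them as a clade.
Character 5: derived state '1' in D only — an autapomorphy, so it tells us nothing about relationships among taxa.
Character 6 groups E and M, which is incompatible with the clades supported by the remaining characters; treating it as convergent (homoplasy) costs fewer steps than any alternative tree.
Most parsimonious ingroup topology: ((K,(M,D)),E).
M and D form a cherry on this tree, so they are sister taxa.

D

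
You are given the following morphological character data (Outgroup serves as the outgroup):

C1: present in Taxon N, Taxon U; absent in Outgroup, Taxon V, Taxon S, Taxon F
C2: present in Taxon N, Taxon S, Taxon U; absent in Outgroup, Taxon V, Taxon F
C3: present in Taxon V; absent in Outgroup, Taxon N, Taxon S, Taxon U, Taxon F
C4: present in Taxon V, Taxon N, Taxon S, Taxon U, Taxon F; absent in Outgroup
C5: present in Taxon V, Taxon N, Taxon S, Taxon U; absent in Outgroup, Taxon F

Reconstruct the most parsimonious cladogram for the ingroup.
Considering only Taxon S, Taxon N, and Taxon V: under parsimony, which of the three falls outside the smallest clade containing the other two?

Taxon V

The outgroup has state 'absent' for every character, so 'present' is the derived state throughout.
Only Taxon N and Taxon U show the derived state 'present' for C1, supporting them as a clade.
C2 (derived state 'present') is shared by Taxon N, Taxon S, and Taxon U — a synapomorphy uniting that clade.
C3: derived state 'present' in Taxon V only — an autapomorphy, so it tells us nothing about relationships among taxa.
All ingroup taxa share the derived state 'present' for C4; it defines the ingroup but does not resolve relationships within it.
C5: derived state 'present' in Taxon N, Taxon S, Taxon U, and Taxon V only — synapomorphy for {Taxon N, Taxon S, Taxon U, Taxon V}.
Most parsimonious ingroup topology: ((Taxon V,((Taxon N,Taxon U),Taxon S)),Taxon F).
Taxon S and Taxon N share a more recent common ancestor with each other than either does with Taxon V, so Taxon V is the least closely related of the three.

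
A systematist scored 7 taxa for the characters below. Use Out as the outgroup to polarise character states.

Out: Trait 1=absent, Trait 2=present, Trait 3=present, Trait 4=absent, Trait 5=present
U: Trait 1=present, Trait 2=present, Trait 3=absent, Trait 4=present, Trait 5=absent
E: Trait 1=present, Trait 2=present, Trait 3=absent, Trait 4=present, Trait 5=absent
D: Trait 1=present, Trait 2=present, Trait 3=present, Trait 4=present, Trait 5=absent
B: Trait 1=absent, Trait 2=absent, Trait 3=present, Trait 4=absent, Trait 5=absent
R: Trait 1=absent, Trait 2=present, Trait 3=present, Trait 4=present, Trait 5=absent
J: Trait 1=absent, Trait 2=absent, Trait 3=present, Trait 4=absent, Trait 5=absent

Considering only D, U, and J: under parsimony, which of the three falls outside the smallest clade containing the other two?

Character polarity is set by the outgroup: the derived state is whichever differs from the outgroup's state, so for Trait 2, Trait 3, Trait 5 the derived state is 'absent', and for the remaining characters it is 'present'.
Trait 1: derived state 'present' in D, E, and U only — synapomorphy for {D, E, U}.
Trait 2: derived state 'absent' in B and J only — synapomorphy for {B, J}.
Trait 3: derived state 'absent' in E and U only — synapomorphy for {E, U}.
Trait 4 (derived state 'present') is shared by D, E, R, and U — a synapomorphy uniting that clade.
Trait 5 (derived state 'absent') is shared by all ingroup taxa — unites the whole ingroup.
Most parsimonious ingroup topology: ((((U,E),D),R),(B,J)).
D and U share a more recent common ancestor with each other than either does with J, so J is the least closely related of the three.

J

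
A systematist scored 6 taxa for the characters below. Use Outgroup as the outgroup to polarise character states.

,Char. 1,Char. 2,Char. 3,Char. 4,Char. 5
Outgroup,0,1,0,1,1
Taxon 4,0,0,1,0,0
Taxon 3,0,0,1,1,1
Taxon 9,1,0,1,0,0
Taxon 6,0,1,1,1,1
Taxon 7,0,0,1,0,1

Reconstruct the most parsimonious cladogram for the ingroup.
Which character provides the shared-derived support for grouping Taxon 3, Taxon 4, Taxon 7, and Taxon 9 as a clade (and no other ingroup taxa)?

Character polarity is set by the outgroup: the derived state is whichever differs from the outgroup's state, so for Char. 2, Char. 4, Char. 5 the derived state is '0', and for the remaining characters it is '1'.
Char. 1: derived state '1' in Taxon 9 only — an autapomorphy, so it tells us nothing about relationships among taxa.
Char. 2 (derived state '0') is shared by Taxon 3, Taxon 4, Taxon 7, and Taxon 9 — a synapomorphy uniting that clade.
All ingroup taxa share the derived state '1' for Char. 3; it defines the ingroup but does not resolve relationships within it.
Char. 4 (derived state '0') is shared by Taxon 4, Taxon 7, and Taxon 9 — a synapomorphy uniting that clade.
Only Taxon 4 and Taxon 9 show the derived state '0' for Char. 5, supporting them as a clade.
Most parsimonious ingroup topology: ((((Taxon 4,Taxon 9),Taxon 7),Taxon 3),Taxon 6).
The clade {Taxon 3, Taxon 4, Taxon 7, Taxon 9} is supported by Char. 2: its derived state '0' occurs in exactly those taxa and in no other taxon (including the outgroup).

Char. 2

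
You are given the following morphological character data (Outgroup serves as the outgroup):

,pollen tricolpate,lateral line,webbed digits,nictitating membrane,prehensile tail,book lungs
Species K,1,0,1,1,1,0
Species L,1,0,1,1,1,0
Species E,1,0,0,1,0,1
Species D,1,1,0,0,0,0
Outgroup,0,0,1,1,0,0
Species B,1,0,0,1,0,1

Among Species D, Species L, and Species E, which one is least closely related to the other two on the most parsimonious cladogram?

Species L

Character polarity is set by the outgroup: the derived state is whichever differs from the outgroup's state, so for webbed digits, nictitating membrane the derived state is '0', and for the remaining characters it is '1'.
All ingroup taxa share the derived state '1' for pollen tricolpate; it defines the ingroup but does not resolve relationships within it.
lateral line (derived state '1') is unique to Species D (autapomorphy; uninformative for grouping).
webbed digits: derived state '0' in Species B, Species D, and Species E only — synapomorphy for {Species B, Species D, Species E}.
nictitating membrane: derived state '0' in Species D only — an autapomorphy, so it tells us nothing about relationships among taxa.
Only Species K and Species L show the derived state '1' for prehensile tail, supporting them as a clade.
Only Species B and Species E show the derived state '1' for book lungs, supporting them as a clade.
Most parsimonious ingroup topology: (((Species E,Species B),Species D),(Species K,Species L)).
Species E and Species D share a more recent common ancestor with each other than either does with Species L, so Species L is the least closely related of the three.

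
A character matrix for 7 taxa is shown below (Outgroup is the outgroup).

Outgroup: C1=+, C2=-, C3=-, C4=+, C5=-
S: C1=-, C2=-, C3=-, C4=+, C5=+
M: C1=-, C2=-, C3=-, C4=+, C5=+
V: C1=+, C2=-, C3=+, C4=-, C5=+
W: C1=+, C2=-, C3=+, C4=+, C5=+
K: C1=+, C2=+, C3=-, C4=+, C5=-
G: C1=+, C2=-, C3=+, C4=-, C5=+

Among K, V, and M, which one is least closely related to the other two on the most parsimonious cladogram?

Character polarity is set by the outgroup: the derived state is whichever differs from the outgroup's state, so for C1, C4 the derived state is '-', and for the remaining characters it is '+'.
C1: derived state '-' in M and S only — synapomorphy for {M, S}.
C2 (derived state '+') is unique to K (autapomorphy; uninformative for grouping).
C3: derived state '+' in G, V, and W only — synapomorphy for {G, V, W}.
C4: derived state '-' in G and V only — synapomorphy for {G, V}.
C5: derived state '+' in G, M, S, V, and W only — synapomorphy for {G, M, S, V, W}.
Most parsimonious ingroup topology: (((S,M),((V,G),W)),K).
V and M share a more recent common ancestor with each other than either does with K, so K is the least closely related of the three.

K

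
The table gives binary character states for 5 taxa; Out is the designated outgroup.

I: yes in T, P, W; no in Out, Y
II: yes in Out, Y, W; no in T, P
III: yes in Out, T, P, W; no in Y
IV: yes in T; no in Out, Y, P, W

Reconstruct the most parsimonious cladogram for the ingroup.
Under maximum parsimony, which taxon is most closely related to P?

Character polarity is set by the outgroup: the derived state is whichever differs from the outgroup's state, so for II, III the derived state is 'no', and for the remaining characters it is 'yes'.
Only P, T, and W show the derived state 'yes' for I, supporting them as a clade.
Only P and T show the derived state 'no' for II, supporting them as a clade.
III (derived state 'no') is unique to Y (autapomorphy; uninformative for grouping).
IV: derived state 'yes' in T only — an autapomorphy, so it tells us nothing about relationships among taxa.
Most parsimonious ingroup topology: (((T,P),W),Y).
P and T form a cherry on this tree, so they are sister taxa.

T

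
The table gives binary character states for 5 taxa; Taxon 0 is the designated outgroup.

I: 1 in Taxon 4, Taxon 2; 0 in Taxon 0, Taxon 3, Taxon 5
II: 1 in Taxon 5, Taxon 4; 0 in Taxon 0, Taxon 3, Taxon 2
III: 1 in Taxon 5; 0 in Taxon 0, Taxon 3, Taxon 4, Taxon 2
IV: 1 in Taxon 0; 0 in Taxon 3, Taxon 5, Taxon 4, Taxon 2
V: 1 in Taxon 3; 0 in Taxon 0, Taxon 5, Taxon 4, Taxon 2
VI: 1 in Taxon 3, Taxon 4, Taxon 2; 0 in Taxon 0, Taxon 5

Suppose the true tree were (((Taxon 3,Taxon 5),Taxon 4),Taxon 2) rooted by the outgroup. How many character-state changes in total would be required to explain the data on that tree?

9

Map each character onto (((Taxon 3,Taxon 5),Taxon 4),Taxon 2) (rooted by Taxon 0) and count the minimum state changes it requires (Fitch parsimony):
I: 2; II: 2; III: 1; IV: 1; V: 1; VI: 2.
Total tree length = 9.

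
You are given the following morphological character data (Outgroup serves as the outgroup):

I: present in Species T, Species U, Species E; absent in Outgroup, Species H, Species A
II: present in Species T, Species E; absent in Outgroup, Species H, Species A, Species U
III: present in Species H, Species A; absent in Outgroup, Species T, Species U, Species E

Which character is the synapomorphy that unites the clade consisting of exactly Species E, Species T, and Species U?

I

The outgroup has state 'absent' for every character, so 'present' is the derived state throughout.
I (derived state 'present') is shared by Species E, Species T, and Species U — a synapomorphy uniting that clade.
II: derived state 'present' in Species E and Species T only — synapomorphy for {Species E, Species T}.
III: derived state 'present' in Species A and Species H only — synapomorphy for {Species A, Species H}.
Most parsimonious ingroup topology: (((Species T,Species E),Species U),(Species H,Species A)).
The clade {Species E, Species T, Species U} is supported by I: its derived state 'present' occurs in exactly those taxa and in no other taxon (including the outgroup).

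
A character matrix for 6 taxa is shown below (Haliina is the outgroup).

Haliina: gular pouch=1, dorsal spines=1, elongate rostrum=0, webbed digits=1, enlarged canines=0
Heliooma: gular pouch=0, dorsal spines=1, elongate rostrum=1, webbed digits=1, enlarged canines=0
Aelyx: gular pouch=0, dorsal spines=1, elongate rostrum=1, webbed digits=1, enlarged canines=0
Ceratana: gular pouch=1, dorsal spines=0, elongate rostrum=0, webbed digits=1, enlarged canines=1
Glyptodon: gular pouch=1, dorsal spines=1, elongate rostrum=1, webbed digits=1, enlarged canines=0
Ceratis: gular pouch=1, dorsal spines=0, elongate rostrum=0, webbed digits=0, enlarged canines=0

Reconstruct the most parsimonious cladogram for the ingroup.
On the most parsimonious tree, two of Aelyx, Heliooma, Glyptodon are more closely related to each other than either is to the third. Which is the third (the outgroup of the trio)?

Character polarity is set by the outgroup: the derived state is whichever differs from the outgroup's state, so for gular pouch, dorsal spines, webbed digits the derived state is '0', and for the remaining characters it is '1'.
gular pouch: derived state '0' in Aelyx and Heliooma only — synapomorphy for {Aelyx, Heliooma}.
dorsal spines (derived state '0') is shared by Ceratana and Ceratis — a synapomorphy uniting that clade.
elongate rostrum (derived state '1') is shared by Aelyx, Glyptodon, and Heliooma — a synapomorphy uniting that clade.
webbed digits: derived state '0' in Ceratis only — an autapomorphy, so it tells us nothing about relationships among taxa.
enlarged canines: derived state '1' in Ceratana only — an autapomorphy, so it tells us nothing about relationships among taxa.
Most parsimonious ingroup topology: (((Heliooma,Aelyx),Glyptodon),(Ceratana,Ceratis)).
Heliooma and Aelyx share a more recent common ancestor with each other than either does with Glyptodon, so Glyptodon is the least closely related of the three.

Glyptodon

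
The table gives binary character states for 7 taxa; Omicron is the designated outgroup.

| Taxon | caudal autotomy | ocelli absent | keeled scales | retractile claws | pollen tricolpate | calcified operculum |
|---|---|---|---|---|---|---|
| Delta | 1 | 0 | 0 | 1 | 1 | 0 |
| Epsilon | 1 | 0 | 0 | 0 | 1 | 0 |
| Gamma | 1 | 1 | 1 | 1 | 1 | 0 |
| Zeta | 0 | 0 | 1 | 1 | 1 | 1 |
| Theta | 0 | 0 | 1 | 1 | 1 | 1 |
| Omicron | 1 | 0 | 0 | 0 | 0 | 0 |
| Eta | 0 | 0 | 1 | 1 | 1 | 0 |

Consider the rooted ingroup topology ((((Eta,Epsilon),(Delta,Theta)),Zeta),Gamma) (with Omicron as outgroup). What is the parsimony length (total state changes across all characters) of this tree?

Map each character onto ((((Eta,Epsilon),(Delta,Theta)),Zeta),Gamma) (rooted by Omicron) and count the minimum state changes it requires (Fitch parsimony):
caudal autotomy: 3; ocelli absent: 1; keeled scales: 3; retractile claws: 2; pollen tricolpate: 1; calcified operculum: 2.
Total tree length = 12.

12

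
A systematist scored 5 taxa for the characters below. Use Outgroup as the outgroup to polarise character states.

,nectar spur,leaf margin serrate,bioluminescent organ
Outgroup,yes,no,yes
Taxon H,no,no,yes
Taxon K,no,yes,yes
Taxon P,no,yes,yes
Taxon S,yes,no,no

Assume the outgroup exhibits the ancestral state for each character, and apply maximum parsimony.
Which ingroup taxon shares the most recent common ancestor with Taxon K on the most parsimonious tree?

Character polarity is set by the outgroup: the derived state is whichever differs from the outgroup's state, so for nectar spur, bioluminescent organ the derived state is 'no', and for the remaining characters it is 'yes'.
Only Taxon H, Taxon K, and Taxon P show the derived state 'no' for nectar spur, supporting them as a clade.
Only Taxon K and Taxon P show the derived state 'yes' for leaf margin serrate, supporting them as a clade.
bioluminescent organ (derived state 'no') is unique to Taxon S (autapomorphy; uninformative for grouping).
Most parsimonious ingroup topology: ((Taxon H,(Taxon K,Taxon P)),Taxon S).
Taxon K and Taxon P form a cherry on this tree, so they are sister taxa.

Taxon P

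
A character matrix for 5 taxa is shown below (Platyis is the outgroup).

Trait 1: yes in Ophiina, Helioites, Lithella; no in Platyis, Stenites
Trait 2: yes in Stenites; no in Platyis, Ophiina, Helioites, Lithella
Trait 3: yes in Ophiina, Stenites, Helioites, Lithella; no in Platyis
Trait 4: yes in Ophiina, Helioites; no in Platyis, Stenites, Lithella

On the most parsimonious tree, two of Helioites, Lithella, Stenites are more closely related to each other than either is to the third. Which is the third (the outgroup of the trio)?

The outgroup has state 'no' for every character, so 'yes' is the derived state throughout.
Only Helioites, Lithella, and Ophiina show the derived state 'yes' for Trait 1, supporting them as a clade.
Trait 2 (derived state 'yes') is unique to Stenites (autapomorphy; uninformative for grouping).
All ingroup taxa share the derived state 'yes' for Trait 3; it defines the ingroup but does not resolve relationships within it.
Trait 4 (derived state 'yes') is shared by Helioites and Ophiina — a synapomorphy uniting that clade.
Most parsimonious ingroup topology: (((Ophiina,Helioites),Lithella),Stenites).
Lithella and Helioites share a more recent common ancestor with each other than either does with Stenites, so Stenites is the least closely related of the three.

Stenites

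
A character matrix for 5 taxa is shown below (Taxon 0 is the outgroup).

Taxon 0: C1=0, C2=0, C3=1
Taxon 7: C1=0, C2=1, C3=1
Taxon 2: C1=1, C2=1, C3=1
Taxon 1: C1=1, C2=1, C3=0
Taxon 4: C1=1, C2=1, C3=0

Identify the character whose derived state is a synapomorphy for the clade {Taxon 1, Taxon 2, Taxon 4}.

C1

Character polarity is set by the outgroup: the derived state is whichever differs from the outgroup's state, so for C3 the derived state is '0', and for the remaining characters it is '1'.
C1 (derived state '1') is shared by Taxon 1, Taxon 2, and Taxon 4 — a synapomorphy uniting that clade.
All ingroup taxa share the derived state '1' for C2; it defines the ingroup but does not resolve relationships within it.
Only Taxon 1 and Taxon 4 show the derived state '0' for C3, supporting them as a clade.
Most parsimonious ingroup topology: (Taxon 7,(Taxon 2,(Taxon 1,Taxon 4))).
The clade {Taxon 1, Taxon 2, Taxon 4} is supported by C1: its derived state '1' occurs in exactly those taxa and in no other taxon (including the outgroup).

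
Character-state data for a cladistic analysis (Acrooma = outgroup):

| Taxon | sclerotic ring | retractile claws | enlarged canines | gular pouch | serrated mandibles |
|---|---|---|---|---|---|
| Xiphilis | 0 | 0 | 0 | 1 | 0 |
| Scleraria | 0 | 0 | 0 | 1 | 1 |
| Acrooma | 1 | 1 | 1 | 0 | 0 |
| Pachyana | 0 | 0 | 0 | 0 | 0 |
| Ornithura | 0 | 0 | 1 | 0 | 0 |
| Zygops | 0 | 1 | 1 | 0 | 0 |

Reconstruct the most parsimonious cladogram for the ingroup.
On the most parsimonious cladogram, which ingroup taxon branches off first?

Zygops

Character polarity is set by the outgroup: the derived state is whichever differs from the outgroup's state, so for sclerotic ring, retractile claws, enlarged canines the derived state is '0', and for the remaining characters it is '1'.
All ingroup taxa share the derived state '0' for sclerotic ring; it defines the ingroup but does not resolve relationships within it.
retractile claws (derived state '0') is shared by Ornithura, Pachyana, Scleraria, and Xiphilis — a synapomorphy uniting that clade.
enlarged canines (derived state '0') is shared by Pachyana, Scleraria, and Xiphilis — a synapomorphy uniting that clade.
gular pouch (derived state '1') is shared by Scleraria and Xiphilis — a synapomorphy uniting that clade.
serrated mandibles (derived state '1') is unique to Scleraria (autapomorphy; uninformative for grouping).
Most parsimonious ingroup topology: ((Ornithura,((Xiphilis,Scleraria),Pachyana)),Zygops).
Zygops is sister to the clade containing all other ingroup taxa, so it is the earliest-diverging (most basal) ingroup lineage.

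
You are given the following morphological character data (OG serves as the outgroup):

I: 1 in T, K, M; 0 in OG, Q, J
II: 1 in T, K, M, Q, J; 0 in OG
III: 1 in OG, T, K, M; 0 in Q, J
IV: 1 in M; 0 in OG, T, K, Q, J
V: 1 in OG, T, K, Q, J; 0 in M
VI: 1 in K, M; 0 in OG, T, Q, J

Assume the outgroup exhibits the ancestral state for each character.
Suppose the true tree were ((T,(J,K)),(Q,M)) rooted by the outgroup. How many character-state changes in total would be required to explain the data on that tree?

10

Map each character onto ((T,(J,K)),(Q,M)) (rooted by OG) and count the minimum state changes it requires (Fitch parsimony):
I: 3; II: 1; III: 2; IV: 1; V: 1; VI: 2.
Total tree length = 10.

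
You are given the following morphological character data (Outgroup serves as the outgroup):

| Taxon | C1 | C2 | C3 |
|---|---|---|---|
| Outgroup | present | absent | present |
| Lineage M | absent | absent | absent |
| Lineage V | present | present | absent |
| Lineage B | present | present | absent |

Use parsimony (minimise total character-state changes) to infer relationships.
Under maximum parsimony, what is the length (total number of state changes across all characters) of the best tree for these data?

Character polarity is set by the outgroup: the derived state is whichever differs from the outgroup's state, so for C1, C3 the derived state is 'absent', and for the remaining characters it is 'present'.
C1 (derived state 'absent') is unique to Lineage M (autapomorphy; uninformative for grouping).
Only Lineage B and Lineage V show the derived state 'present' for C2, supporting them as a clade.
C3 (derived state 'absent') is shared by all ingroup taxa — unites the whole ingroup.
Most parsimonious ingroup topology: (Lineage M,(Lineage V,Lineage B)).
Changes per character on this tree: C1: 1; C2: 1; C3: 1.
Total = 3.

3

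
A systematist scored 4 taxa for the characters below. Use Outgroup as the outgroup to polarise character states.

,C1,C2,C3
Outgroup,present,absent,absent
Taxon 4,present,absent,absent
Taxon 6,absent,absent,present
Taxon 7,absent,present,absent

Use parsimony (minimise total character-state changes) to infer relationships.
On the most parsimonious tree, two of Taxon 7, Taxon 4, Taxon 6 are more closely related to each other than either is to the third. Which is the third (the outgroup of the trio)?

Character polarity is set by the outgroup: the derived state is whichever differs from the outgroup's state, so for C1 the derived state is 'absent', and for the remaining characters it is 'present'.
C1: derived state 'absent' in Taxon 6 and Taxon 7 only — synapomorphy for {Taxon 6, Taxon 7}.
C2: derived state 'present' in Taxon 7 only — an autapomorphy, so it tells us nothing about relationships among taxa.
C3: derived state 'present' in Taxon 6 only — an autapomorphy, so it tells us nothing about relationships among taxa.
Most parsimonious ingroup topology: (Taxon 4,(Taxon 6,Taxon 7)).
Taxon 6 and Taxon 7 share a more recent common ancestor with each other than either does with Taxon 4, so Taxon 4 is the least closely related of the three.

Taxon 4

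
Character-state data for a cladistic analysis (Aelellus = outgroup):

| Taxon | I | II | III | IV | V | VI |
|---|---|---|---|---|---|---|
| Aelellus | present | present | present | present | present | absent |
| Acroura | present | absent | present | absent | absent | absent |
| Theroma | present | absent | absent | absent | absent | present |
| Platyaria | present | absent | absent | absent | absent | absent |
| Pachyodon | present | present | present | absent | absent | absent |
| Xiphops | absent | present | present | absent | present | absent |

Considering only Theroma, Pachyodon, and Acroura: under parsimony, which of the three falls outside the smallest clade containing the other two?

Pachyodon

Character polarity is set by the outgroup: the derived state is whichever differs from the outgroup's state, so for I, II, III, IV, V the derived state is 'absent', and for the remaining characters it is 'present'.
I: derived state 'absent' in Xiphops only — an autapomorphy, so it tells us nothing about relationships among taxa.
Only Acroura, Platyaria, and Theroma show the derived state 'absent' for II, supporting them as a clade.
III: derived state 'absent' in Platyaria and Theroma only — synapomorphy for {Platyaria, Theroma}.
IV (derived state 'absent') is shared by all ingroup taxa — unites the whole ingroup.
V (derived state 'absent') is shared by Acroura, Pachyodon, Platyaria, and Theroma — a synapomorphy uniting that clade.
VI (derived state 'present') is unique to Theroma (autapomorphy; uninformative for grouping).
Most parsimonious ingroup topology: (((Acroura,(Theroma,Platyaria)),Pachyodon),Xiphops).
Acroura and Theroma share a more recent common ancestor with each other than either does with Pachyodon, so Pachyodon is the least closely related of the three.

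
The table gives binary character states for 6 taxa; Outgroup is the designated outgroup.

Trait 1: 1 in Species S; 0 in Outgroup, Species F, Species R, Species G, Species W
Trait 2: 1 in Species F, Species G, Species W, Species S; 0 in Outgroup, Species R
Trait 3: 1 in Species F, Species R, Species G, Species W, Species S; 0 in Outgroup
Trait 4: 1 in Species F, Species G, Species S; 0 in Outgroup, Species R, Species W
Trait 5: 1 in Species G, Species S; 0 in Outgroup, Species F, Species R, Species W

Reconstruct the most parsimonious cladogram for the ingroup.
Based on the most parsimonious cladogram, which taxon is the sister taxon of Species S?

The outgroup has state '0' for every character, so '1' is the derived state throughout.
Trait 1: derived state '1' in Species S only — an autapomorphy, so it tells us nothing about relationships among taxa.
Trait 2 (derived state '1') is shared by Species F, Species G, Species S, and Species W — a synapomorphy uniting that clade.
All ingroup taxa share the derived state '1' for Trait 3; it defines the ingroup but does not resolve relationships within it.
Only Species F, Species G, and Species S show the derived state '1' for Trait 4, supporting them as a clade.
Trait 5 (derived state '1') is shared by Species G and Species S — a synapomorphy uniting that clade.
Most parsimonious ingroup topology: (((Species F,(Species G,Species S)),Species W),Species R).
Species S and Species G form a cherry on this tree, so they are sister taxa.

Species G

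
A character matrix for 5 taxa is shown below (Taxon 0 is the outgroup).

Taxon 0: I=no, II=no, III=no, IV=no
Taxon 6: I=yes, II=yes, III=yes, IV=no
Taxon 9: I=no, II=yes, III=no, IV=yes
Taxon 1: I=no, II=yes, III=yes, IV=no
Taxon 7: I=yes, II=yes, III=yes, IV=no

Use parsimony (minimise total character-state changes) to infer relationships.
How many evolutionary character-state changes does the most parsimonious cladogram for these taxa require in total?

4

The outgroup has state 'no' for every character, so 'yes' is the derived state throughout.
I: derived state 'yes' in Taxon 6 and Taxon 7 only — synapomorphy for {Taxon 6, Taxon 7}.
All ingroup taxa share the derived state 'yes' for II; it defines the ingroup but does not resolve relationships within it.
Only Taxon 1, Taxon 6, and Taxon 7 show the derived state 'yes' for III, supporting them as a clade.
IV (derived state 'yes') is unique to Taxon 9 (autapomorphy; uninformative for grouping).
Most parsimonious ingroup topology: (((Taxon 6,Taxon 7),Taxon 1),Taxon 9).
Changes per character on this tree: I: 1; II: 1; III: 1; IV: 1.
Total = 4.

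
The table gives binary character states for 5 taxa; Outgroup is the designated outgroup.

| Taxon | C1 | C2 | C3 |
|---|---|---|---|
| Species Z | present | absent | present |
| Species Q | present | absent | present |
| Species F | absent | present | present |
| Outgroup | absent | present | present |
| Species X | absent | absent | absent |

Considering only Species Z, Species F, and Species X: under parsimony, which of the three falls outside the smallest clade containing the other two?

Species F

Character polarity is set by the outgroup: the derived state is whichever differs from the outgroup's state, so for C2, C3 the derived state is 'absent', and for the remaining characters it is 'present'.
C1: derived state 'present' in Species Q and Species Z only — synapomorphy for {Species Q, Species Z}.
C2: derived state 'absent' in Species Q, Species X, and Species Z only — synapomorphy for {Species Q, Species X, Species Z}.
C3: derived state 'absent' in Species X only — an autapomorphy, so it tells us nothing about relationships among taxa.
Most parsimonious ingroup topology: (((Species Q,Species Z),Species X),Species F).
Species Z and Species X share a more recent common ancestor with each other than either does with Species F, so Species F is the least closely related of the three.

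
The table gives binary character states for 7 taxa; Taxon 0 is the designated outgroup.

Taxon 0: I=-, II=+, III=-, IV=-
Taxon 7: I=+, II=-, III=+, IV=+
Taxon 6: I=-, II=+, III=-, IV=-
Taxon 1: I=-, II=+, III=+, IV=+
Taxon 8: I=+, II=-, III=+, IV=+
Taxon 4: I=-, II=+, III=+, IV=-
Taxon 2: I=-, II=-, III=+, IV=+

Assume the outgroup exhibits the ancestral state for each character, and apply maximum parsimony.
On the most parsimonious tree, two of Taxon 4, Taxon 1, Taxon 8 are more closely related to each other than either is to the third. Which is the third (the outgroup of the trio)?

Character polarity is set by the outgroup: the derived state is whichever differs from the outgroup's state, so for II the derived state is '-', and for the remaining characters it is '+'.
I (derived state '+') is shared by Taxon 7 and Taxon 8 — a synapomorphy uniting that clade.
Only Taxon 2, Taxon 7, and Taxon 8 show the derived state '-' for II, supporting them as a clade.
III: derived state '+' in Taxon 1, Taxon 2, Taxon 4, Taxon 7, and Taxon 8 only — synapomorphy for {Taxon 1, Taxon 2, Taxon 4, Taxon 7, Taxon 8}.
IV (derived state '+') is shared by Taxon 1, Taxon 2, Taxon 7, and Taxon 8 — a synapomorphy uniting that clade.
Most parsimonious ingroup topology: (((((Taxon 7,Taxon 8),Taxon 2),Taxon 1),Taxon 4),Taxon 6).
Taxon 1 and Taxon 8 share a more recent common ancestor with each other than either does with Taxon 4, so Taxon 4 is the least closely related of the three.

Taxon 4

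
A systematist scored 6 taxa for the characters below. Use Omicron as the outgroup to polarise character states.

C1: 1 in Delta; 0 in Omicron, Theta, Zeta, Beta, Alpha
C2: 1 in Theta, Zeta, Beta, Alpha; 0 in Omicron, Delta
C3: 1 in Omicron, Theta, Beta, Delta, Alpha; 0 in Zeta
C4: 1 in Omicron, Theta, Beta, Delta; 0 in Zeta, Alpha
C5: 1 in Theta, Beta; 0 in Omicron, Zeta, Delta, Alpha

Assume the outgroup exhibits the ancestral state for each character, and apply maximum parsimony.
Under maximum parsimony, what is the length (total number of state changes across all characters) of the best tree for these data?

Character polarity is set by the outgroup: the derived state is whichever differs from the outgroup's state, so for C3, C4 the derived state is '0', and for the remaining characters it is '1'.
C1 (derived state '1') is unique to Delta (autapomorphy; uninformative for grouping).
C2 (derived state '1') is shared by Alpha, Beta, Theta, and Zeta — a synapomorphy uniting that clade.
C3: derived state '0' in Zeta only — an autapomorphy, so it tells us nothing about relationships among taxa.
C4 (derived state '0') is shared by Alpha and Zeta — a synapomorphy uniting that clade.
C5 (derived state '1') is shared by Beta and Theta — a synapomorphy uniting that clade.
Most parsimonious ingroup topology: (((Theta,Beta),(Zeta,Alpha)),Delta).
Changes per character on this tree: C1: 1; C2: 1; C3: 1; C4: 1; C5: 1.
Total = 5.

5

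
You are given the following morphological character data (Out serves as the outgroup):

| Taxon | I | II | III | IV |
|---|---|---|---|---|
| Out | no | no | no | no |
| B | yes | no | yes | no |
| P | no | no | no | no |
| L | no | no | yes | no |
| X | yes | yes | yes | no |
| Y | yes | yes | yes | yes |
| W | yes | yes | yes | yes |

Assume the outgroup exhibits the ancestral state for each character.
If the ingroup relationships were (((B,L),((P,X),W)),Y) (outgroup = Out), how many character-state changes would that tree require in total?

Map each character onto (((B,L),((P,X),W)),Y) (rooted by Out) and count the minimum state changes it requires (Fitch parsimony):
I: 3; II: 3; III: 2; IV: 2.
Total tree length = 10.

10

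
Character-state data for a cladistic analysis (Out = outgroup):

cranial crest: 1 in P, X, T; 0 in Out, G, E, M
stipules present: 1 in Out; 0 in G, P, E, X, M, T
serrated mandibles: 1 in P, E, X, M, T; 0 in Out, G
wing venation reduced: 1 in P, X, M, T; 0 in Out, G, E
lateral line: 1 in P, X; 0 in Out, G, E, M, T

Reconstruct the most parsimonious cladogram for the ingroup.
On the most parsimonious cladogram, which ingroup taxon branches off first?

Character polarity is set by the outgroup: the derived state is whichever differs from the outgroup's state, so for stipules present the derived state is '0', and for the remaining characters it is '1'.
Only P, T, and X show the derived state '1' for cranial crest, supporting them as a clade.
All ingroup taxa share the derived state '0' for stipules present; it defines the ingroup but does not resolve relationships within it.
serrated mandibles (derived state '1') is shared by E, M, P, T, and X — a synapomorphy uniting that clade.
wing venation reduced: derived state '1' in M, P, T, and X only — synapomorphy for {M, P, T, X}.
lateral line: derived state '1' in P and X only — synapomorphy for {P, X}.
Most parsimonious ingroup topology: (G,((((P,X),T),M),E)).
G is sister to the clade containing all other ingroup taxa, so it is the earliest-diverging (most basal) ingroup lineage.

G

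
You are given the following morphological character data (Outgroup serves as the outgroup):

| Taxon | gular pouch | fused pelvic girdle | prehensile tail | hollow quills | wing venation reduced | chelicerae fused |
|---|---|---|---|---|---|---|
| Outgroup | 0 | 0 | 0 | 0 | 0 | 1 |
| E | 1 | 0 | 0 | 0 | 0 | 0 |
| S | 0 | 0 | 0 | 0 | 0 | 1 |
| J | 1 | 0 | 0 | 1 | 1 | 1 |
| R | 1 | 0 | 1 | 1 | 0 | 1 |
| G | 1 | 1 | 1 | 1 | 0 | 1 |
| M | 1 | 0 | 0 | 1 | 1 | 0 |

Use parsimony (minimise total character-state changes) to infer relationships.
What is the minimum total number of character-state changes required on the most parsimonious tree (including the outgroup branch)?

Character polarity is set by the outgroup: the derived state is whichever differs from the outgroup's state, so for chelicerae fused the derived state is '0', and for the remaining characters it is '1'.
gular pouch: derived state '1' in E, G, J, M, and R only — synapomorphy for {E, G, J, M, R}.
fused pelvic girdle: derived state '1' in G only — an autapomorphy, so it tells us nothing about relationships among taxa.
prehensile tail (derived state '1') is shared by G and R — a synapomorphy uniting that clade.
Only G, J, M, and R show the derived state '1' for hollow quills, supporting them as a clade.
Only J and M show the derived state '1' for wing venation reduced, supporting them as a clade.
chelicerae fused groups E and M, which is incompatible with the clades supported by the remaining characters; treating it as convergent (homoplasy) costs fewer steps than any alternative tree.
Most parsimonious ingroup topology: ((E,((J,M),(R,G))),S).
Changes per character on this tree: gular pouch: 1; fused pelvic girdle: 1; prehensile tail: 1; hollow quills: 1; wing venation reduced: 1; chelicerae fused: 2.
Total = 7.

7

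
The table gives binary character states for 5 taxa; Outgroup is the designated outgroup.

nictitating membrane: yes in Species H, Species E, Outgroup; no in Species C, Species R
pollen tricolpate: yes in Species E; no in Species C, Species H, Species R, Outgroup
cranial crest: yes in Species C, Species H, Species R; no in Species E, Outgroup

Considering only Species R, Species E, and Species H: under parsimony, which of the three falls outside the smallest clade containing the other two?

Species E

Character polarity is set by the outgroup: the derived state is whichever differs from the outgroup's state, so for nictitating membrane the derived state is 'no', and for the remaining characters it is 'yes'.
nictitating membrane (derived state 'no') is shared by Species C and Species R — a synapomorphy uniting that clade.
pollen tricolpate: derived state 'yes' in Species E only — an autapomorphy, so it tells us nothing about relationships among taxa.
Only Species C, Species H, and Species R show the derived state 'yes' for cranial crest, supporting them as a clade.
Most parsimonious ingroup topology: (Species E,((Species R,Species C),Species H)).
Species R and Species H share a more recent common ancestor with each other than either does with Species E, so Species E is the least closely related of the three.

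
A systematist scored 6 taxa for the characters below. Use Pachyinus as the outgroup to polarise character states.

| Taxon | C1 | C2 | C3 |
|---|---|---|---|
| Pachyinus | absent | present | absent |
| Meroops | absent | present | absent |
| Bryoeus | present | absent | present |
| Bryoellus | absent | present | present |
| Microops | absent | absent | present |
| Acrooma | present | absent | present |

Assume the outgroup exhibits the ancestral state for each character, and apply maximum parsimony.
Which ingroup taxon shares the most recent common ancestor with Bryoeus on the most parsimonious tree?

Acrooma

Character polarity is set by the outgroup: the derived state is whichever differs from the outgroup's state, so for C2 the derived state is 'absent', and for the remaining characters it is 'present'.
C1 (derived state 'present') is shared by Acrooma and Bryoeus — a synapomorphy uniting that clade.
C2: derived state 'absent' in Acrooma, Bryoeus, and Microops only — synapomorphy for {Acrooma, Bryoeus, Microops}.
Only Acrooma, Bryoellus, Bryoeus, and Microops show the derived state 'present' for C3, supporting them as a clade.
Most parsimonious ingroup topology: (Meroops,(((Bryoeus,Acrooma),Microops),Bryoellus)).
Bryoeus and Acrooma form a cherry on this tree, so they are sister taxa.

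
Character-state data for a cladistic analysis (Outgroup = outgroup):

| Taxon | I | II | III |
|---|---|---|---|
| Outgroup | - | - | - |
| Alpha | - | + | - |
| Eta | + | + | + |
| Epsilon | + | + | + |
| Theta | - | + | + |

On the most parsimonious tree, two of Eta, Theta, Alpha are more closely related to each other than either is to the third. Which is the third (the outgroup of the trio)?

The outgroup has state '-' for every character, so '+' is the derived state throughout.
I: derived state '+' in Epsilon and Eta only — synapomorphy for {Epsilon, Eta}.
II (derived state '+') is shared by all ingroup taxa — unites the whole ingroup.
Only Epsilon, Eta, and Theta show the derived state '+' for III, supporting them as a clade.
Most parsimonious ingroup topology: (Alpha,((Eta,Epsilon),Theta)).
Eta and Theta share a more recent common ancestor with each other than either does with Alpha, so Alpha is the least closely related of the three.

Alpha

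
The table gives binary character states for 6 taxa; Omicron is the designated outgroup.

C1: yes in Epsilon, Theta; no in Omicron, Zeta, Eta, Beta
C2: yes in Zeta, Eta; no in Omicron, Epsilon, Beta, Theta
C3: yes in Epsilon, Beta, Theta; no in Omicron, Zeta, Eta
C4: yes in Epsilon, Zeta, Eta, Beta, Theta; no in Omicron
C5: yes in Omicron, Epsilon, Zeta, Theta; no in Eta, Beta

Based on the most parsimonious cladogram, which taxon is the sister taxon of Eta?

Zeta

Character polarity is set by the outgroup: the derived state is whichever differs from the outgroup's state, so for C5 the derived state is 'no', and for the remaining characters it is 'yes'.
Only Epsilon and Theta show the derived state 'yes' for C1, supporting them as a clade.
C2 (derived state 'yes') is shared by Eta and Zeta — a synapomorphy uniting that clade.
C3: derived state 'yes' in Beta, Epsilon, and Theta only — synapomorphy for {Beta, Epsilon, Theta}.
All ingroup taxa share the derived state 'yes' for C4; it defines the ingroup but does not resolve relationships within it.
C5 (state 'no') occurs in Beta and Eta but conflicts with the nesting implied by the other characters — most parsimoniously interpreted as homoplasy.
Most parsimonious ingroup topology: (((Epsilon,Theta),Beta),(Zeta,Eta)).
Eta and Zeta form a cherry on this tree, so they are sister taxa.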